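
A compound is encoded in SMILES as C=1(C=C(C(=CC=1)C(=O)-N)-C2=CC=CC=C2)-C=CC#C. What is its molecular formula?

Heavy atoms from the SMILES: 17 C, 1 N, 1 O.
Implicit hydrogens by atom environment:
  8 × C (aromatic): 1 H each → 8
  4 × C (aromatic): no H
  3 × C: 1 H each → 3
  2 × C: no H
  1 × N: 2 H
  1 × O: no H
  Total hydrogens = 13.
Molecular formula: C17H13NO

C17H13NO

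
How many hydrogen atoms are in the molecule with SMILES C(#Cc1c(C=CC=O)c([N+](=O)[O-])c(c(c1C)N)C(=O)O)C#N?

Hydrogens are implicit in SMILES; fill each atom to its normal valence:
  6 × C (aromatic): no H
  4 × C: no H
  3 × C: 1 H each → 3
  3 × O: no H
  1 × C: 3 H
  1 × N: 2 H
  1 × N (charge +1): no H
  1 × N: no H
  1 × O: 1 H
  1 × O (charge -1): no H
  Total hydrogens = 9.

9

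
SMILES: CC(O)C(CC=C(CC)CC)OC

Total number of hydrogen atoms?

22

Hydrogens are implicit in SMILES; fill each atom to its normal valence:
  4 × C: 3 H each → 12
  3 × C: 2 H each → 6
  3 × C: 1 H each → 3
  1 × C: no H
  1 × O: 1 H
  1 × O: no H
  Total hydrogens = 22.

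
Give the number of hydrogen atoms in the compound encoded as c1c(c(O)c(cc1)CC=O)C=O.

8

Hydrogens are implicit in SMILES; fill each atom to its normal valence:
  3 × C (aromatic): 1 H each → 3
  3 × C (aromatic): no H
  2 × C: 1 H each → 2
  2 × O: no H
  1 × C: 2 H
  1 × O: 1 H
  Total hydrogens = 8.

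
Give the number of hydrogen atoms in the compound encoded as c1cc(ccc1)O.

Hydrogens are implicit in SMILES; fill each atom to its normal valence:
  5 × C (aromatic): 1 H each → 5
  1 × C (aromatic): no H
  1 × O: 1 H
  Total hydrogens = 6.

6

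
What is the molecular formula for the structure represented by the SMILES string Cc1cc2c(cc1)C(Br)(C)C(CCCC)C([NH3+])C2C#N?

Heavy atoms from the SMILES: 1 Br, 17 C, 2 N.
Implicit hydrogens by atom environment:
  3 × C: 3 H each → 9
  3 × C: 2 H each → 6
  3 × C (aromatic): 1 H each → 3
  3 × C: 1 H each → 3
  3 × C (aromatic): no H
  2 × C: no H
  1 × Br: no H
  1 × N (charge +1): 3 H
  1 × N: no H
  Total hydrogens = 24.
Net charge +1.
Molecular formula: C17H24BrN2+

C17H24BrN2+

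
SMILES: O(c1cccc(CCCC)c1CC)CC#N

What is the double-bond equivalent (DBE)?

6

Molecular formula from the SMILES: C14H19NO.
DoU = (2C + 2 + N − H − X)/2 = (2·14 + 2 + 1 − 19 − 0)/2 = 12/2 = 6.
(Structurally: 1 ring(s) + 5 π bond(s) = 6.)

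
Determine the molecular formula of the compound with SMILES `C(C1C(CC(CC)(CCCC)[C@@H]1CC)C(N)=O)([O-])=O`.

C15H26NO3-

Heavy atoms from the SMILES: 15 C, 1 N, 3 O.
Implicit hydrogens by atom environment:
  6 × C: 2 H each → 12
  3 × C: 3 H each → 9
  3 × C: 1 H each → 3
  3 × C: no H
  2 × O: no H
  1 × N: 2 H
  1 × O (charge -1): no H
  Total hydrogens = 26.
Net charge -1.
Molecular formula: C15H26NO3-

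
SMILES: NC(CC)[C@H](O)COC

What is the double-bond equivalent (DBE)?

0

Molecular formula from the SMILES: C6H15NO2.
DoU = (2C + 2 + N − H − X)/2 = (2·6 + 2 + 1 − 15 − 0)/2 = 0/2 = 0.
(Structurally: 0 ring(s) + 0 π bond(s) = 0.)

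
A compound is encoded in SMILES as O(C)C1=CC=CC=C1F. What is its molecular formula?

Heavy atoms from the SMILES: 7 C, 1 F, 1 O.
Implicit hydrogens by atom environment:
  4 × C (aromatic): 1 H each → 4
  2 × C (aromatic): no H
  1 × C: 3 H
  1 × F: no H
  1 × O: no H
  Total hydrogens = 7.
Molecular formula: C7H7FO

C7H7FO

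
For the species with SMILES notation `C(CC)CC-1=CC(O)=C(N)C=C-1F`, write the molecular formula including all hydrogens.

Heavy atoms from the SMILES: 10 C, 1 F, 1 N, 1 O.
Implicit hydrogens by atom environment:
  4 × C (aromatic): no H
  3 × C: 2 H each → 6
  2 × C (aromatic): 1 H each → 2
  1 × C: 3 H
  1 × F: no H
  1 × N: 2 H
  1 × O: 1 H
  Total hydrogens = 14.
Molecular formula: C10H14FNO

C10H14FNO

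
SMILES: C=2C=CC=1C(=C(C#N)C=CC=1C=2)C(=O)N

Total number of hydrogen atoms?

Hydrogens are implicit in SMILES; fill each atom to its normal valence:
  6 × C (aromatic): 1 H each → 6
  4 × C (aromatic): no H
  2 × C: no H
  1 × N: 2 H
  1 × N: no H
  1 × O: no H
  Total hydrogens = 8.

8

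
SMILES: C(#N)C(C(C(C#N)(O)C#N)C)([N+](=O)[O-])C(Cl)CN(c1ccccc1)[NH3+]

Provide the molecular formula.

C15H16ClN6O3+

Heavy atoms from the SMILES: 15 C, 1 Cl, 6 N, 3 O.
Implicit hydrogens by atom environment:
  5 × C (aromatic): 1 H each → 5
  5 × C: no H
  4 × N: no H
  2 × C: 1 H each → 2
  1 × C: 3 H
  1 × C: 2 H
  1 × C (aromatic): no H
  1 × Cl: no H
  1 × N (charge +1): 3 H
  1 × N (charge +1): no H
  1 × O: 1 H
  1 × O: no H
  1 × O (charge -1): no H
  Total hydrogens = 16.
Net charge +1.
Molecular formula: C15H16ClN6O3+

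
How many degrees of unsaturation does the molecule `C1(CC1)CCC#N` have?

3

Molecular formula from the SMILES: C6H9N.
DoU = (2C + 2 + N − H − X)/2 = (2·6 + 2 + 1 − 9 − 0)/2 = 6/2 = 3.
(Structurally: 1 ring(s) + 2 π bond(s) = 3.)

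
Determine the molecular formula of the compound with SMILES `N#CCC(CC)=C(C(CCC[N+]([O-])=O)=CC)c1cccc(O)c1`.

Heavy atoms from the SMILES: 18 C, 2 N, 3 O.
Implicit hydrogens by atom environment:
  5 × C: 2 H each → 10
  4 × C (aromatic): 1 H each → 4
  4 × C: no H
  2 × C: 3 H each → 6
  2 × C (aromatic): no H
  1 × C: 1 H
  1 × N: no H
  1 × N (charge +1): no H
  1 × O: 1 H
  1 × O: no H
  1 × O (charge -1): no H
  Total hydrogens = 22.
Molecular formula: C18H22N2O3

C18H22N2O3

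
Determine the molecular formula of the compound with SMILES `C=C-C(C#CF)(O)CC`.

Heavy atoms from the SMILES: 7 C, 1 F, 1 O.
Implicit hydrogens by atom environment:
  3 × C: no H
  2 × C: 2 H each → 4
  1 × C: 3 H
  1 × C: 1 H
  1 × F: no H
  1 × O: 1 H
  Total hydrogens = 9.
Molecular formula: C7H9FO

C7H9FO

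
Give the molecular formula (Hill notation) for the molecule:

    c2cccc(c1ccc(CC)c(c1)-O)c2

Heavy atoms from the SMILES: 14 C, 1 O.
Implicit hydrogens by atom environment:
  8 × C (aromatic): 1 H each → 8
  4 × C (aromatic): no H
  1 × C: 3 H
  1 × C: 2 H
  1 × O: 1 H
  Total hydrogens = 14.
Molecular formula: C14H14O

C14H14O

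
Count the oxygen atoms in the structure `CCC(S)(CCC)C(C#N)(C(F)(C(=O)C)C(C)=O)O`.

3

The symbol for oxygen appears 3 times in the SMILES.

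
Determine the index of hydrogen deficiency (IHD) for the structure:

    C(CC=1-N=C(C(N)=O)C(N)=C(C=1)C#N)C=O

Molecular formula from the SMILES: C10H10N4O2.
DoU = (2C + 2 + N − H − X)/2 = (2·10 + 2 + 4 − 10 − 0)/2 = 16/2 = 8.
(Structurally: 1 ring(s) + 7 π bond(s) = 8.)

8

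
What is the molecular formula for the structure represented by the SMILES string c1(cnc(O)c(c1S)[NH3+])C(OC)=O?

Heavy atoms from the SMILES: 7 C, 2 N, 3 O, 1 S.
Implicit hydrogens by atom environment:
  4 × C (aromatic): no H
  2 × O: no H
  1 × C: 3 H
  1 × C (aromatic): 1 H
  1 × C: no H
  1 × N (charge +1): 3 H
  1 × N (aromatic): no H
  1 × O: 1 H
  1 × S: 1 H
  Total hydrogens = 9.
Net charge +1.
Molecular formula: C7H9N2O3S+

C7H9N2O3S+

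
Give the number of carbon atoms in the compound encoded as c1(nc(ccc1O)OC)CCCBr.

9

The symbol for carbon appears 9 times in the SMILES. Lowercase c denotes aromatic carbon and counts toward C.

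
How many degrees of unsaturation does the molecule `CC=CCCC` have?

1

Molecular formula from the SMILES: C6H12.
DoU = (2C + 2 + N − H − X)/2 = (2·6 + 2 + 0 − 12 − 0)/2 = 2/2 = 1.
(Structurally: 0 ring(s) + 1 π bond(s) = 1.)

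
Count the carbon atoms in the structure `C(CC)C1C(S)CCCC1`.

9

The symbol for carbon appears 9 times in the SMILES.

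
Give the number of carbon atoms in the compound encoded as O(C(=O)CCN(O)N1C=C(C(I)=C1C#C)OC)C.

The symbol for carbon appears 11 times in the SMILES.

11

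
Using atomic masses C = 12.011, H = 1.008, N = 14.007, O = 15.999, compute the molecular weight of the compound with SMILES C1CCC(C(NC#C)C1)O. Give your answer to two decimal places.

Molecular formula: C8H13NO.
M = 8×12.011 + 13×1.008 + 1×14.007 + 1×15.999 = 139.20 g/mol.

139.20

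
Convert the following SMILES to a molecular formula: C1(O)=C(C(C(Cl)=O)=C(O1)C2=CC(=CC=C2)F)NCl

C11H6Cl2FNO3

Heavy atoms from the SMILES: 11 C, 2 Cl, 1 F, 1 N, 3 O.
Implicit hydrogens by atom environment:
  6 × C (aromatic): no H
  4 × C (aromatic): 1 H each → 4
  2 × Cl: no H
  1 × C: no H
  1 × F: no H
  1 × N: 1 H
  1 × O: 1 H
  1 × O (aromatic): no H
  1 × O: no H
  Total hydrogens = 6.
Molecular formula: C11H6Cl2FNO3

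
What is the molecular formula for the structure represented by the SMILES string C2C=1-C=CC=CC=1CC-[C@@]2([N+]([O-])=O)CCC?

Heavy atoms from the SMILES: 13 C, 1 N, 2 O.
Implicit hydrogens by atom environment:
  5 × C: 2 H each → 10
  4 × C (aromatic): 1 H each → 4
  2 × C (aromatic): no H
  1 × C: 3 H
  1 × C: no H
  1 × N (charge +1): no H
  1 × O: no H
  1 × O (charge -1): no H
  Total hydrogens = 17.
Molecular formula: C13H17NO2

C13H17NO2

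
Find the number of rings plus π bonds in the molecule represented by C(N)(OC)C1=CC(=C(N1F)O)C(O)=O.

Molecular formula from the SMILES: C7H9FN2O4.
DoU = (2C + 2 + N − H − X)/2 = (2·7 + 2 + 2 − 9 − 1)/2 = 8/2 = 4.
(Structurally: 1 ring(s) + 3 π bond(s) = 4.)

4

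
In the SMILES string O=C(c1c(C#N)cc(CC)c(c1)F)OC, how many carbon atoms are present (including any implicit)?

The symbol for carbon appears 11 times in the SMILES. Lowercase c denotes aromatic carbon and counts toward C.

11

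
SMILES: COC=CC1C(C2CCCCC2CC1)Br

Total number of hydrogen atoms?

21

Hydrogens are implicit in SMILES; fill each atom to its normal valence:
  6 × C: 2 H each → 12
  6 × C: 1 H each → 6
  1 × Br: no H
  1 × C: 3 H
  1 × O: no H
  Total hydrogens = 21.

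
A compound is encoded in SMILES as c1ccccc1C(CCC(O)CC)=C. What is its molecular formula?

Heavy atoms from the SMILES: 13 C, 1 O.
Implicit hydrogens by atom environment:
  5 × C (aromatic): 1 H each → 5
  4 × C: 2 H each → 8
  1 × C: 3 H
  1 × C: 1 H
  1 × C: no H
  1 × C (aromatic): no H
  1 × O: 1 H
  Total hydrogens = 18.
Molecular formula: C13H18O

C13H18O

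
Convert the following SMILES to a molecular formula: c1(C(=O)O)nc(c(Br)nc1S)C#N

Heavy atoms from the SMILES: 1 Br, 6 C, 3 N, 2 O, 1 S.
Implicit hydrogens by atom environment:
  4 × C (aromatic): no H
  2 × C: no H
  2 × N (aromatic): no H
  1 × Br: no H
  1 × N: no H
  1 × O: 1 H
  1 × O: no H
  1 × S: 1 H
  Total hydrogens = 2.
Molecular formula: C6H2BrN3O2S

C6H2BrN3O2S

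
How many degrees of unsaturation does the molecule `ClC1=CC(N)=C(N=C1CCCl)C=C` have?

5

Molecular formula from the SMILES: C9H10Cl2N2.
DoU = (2C + 2 + N − H − X)/2 = (2·9 + 2 + 2 − 10 − 2)/2 = 10/2 = 5.
(Structurally: 1 ring(s) + 4 π bond(s) = 5.)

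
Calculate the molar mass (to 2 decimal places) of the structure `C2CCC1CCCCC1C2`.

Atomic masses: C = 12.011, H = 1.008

138.25

Molecular formula: C10H18.
M = 10×12.011 + 18×1.008 = 138.25 g/mol.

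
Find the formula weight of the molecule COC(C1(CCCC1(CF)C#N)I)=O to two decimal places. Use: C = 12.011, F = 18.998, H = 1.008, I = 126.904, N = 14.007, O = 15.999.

Molecular formula: C9H11FINO2.
M = 9×12.011 + 1×18.998 + 11×1.008 + 1×126.904 + 1×14.007 + 2×15.999 = 311.09 g/mol.

311.09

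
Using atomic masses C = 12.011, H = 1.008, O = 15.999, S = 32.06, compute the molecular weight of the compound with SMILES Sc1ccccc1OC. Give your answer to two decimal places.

Molecular formula: C7H8OS.
M = 7×12.011 + 8×1.008 + 1×15.999 + 1×32.06 = 140.20 g/mol.

140.20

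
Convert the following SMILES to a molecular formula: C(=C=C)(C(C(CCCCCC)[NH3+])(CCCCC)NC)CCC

C20H41N2+

Heavy atoms from the SMILES: 20 C, 2 N.
Implicit hydrogens by atom environment:
  12 × C: 2 H each → 24
  4 × C: 3 H each → 12
  3 × C: no H
  1 × C: 1 H
  1 × N (charge +1): 3 H
  1 × N: 1 H
  Total hydrogens = 41.
Net charge +1.
Molecular formula: C20H41N2+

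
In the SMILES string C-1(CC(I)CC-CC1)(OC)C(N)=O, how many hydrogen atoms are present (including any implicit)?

16

Hydrogens are implicit in SMILES; fill each atom to its normal valence:
  5 × C: 2 H each → 10
  2 × C: no H
  2 × O: no H
  1 × C: 3 H
  1 × C: 1 H
  1 × I: no H
  1 × N: 2 H
  Total hydrogens = 16.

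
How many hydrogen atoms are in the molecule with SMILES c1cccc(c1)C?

Hydrogens are implicit in SMILES; fill each atom to its normal valence:
  5 × C (aromatic): 1 H each → 5
  1 × C: 3 H
  1 × C (aromatic): no H
  Total hydrogens = 8.

8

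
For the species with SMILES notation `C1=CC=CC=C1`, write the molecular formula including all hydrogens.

C6H6

Heavy atoms from the SMILES: 6 C.
Implicit hydrogens by atom environment:
  6 × C (aromatic): 1 H each → 6
  Total hydrogens = 6.
Molecular formula: C6H6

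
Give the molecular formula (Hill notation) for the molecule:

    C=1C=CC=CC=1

Heavy atoms from the SMILES: 6 C.
Implicit hydrogens by atom environment:
  6 × C (aromatic): 1 H each → 6
  Total hydrogens = 6.
Molecular formula: C6H6

C6H6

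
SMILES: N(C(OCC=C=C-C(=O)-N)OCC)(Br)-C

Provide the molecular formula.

Heavy atoms from the SMILES: 1 Br, 9 C, 2 N, 3 O.
Implicit hydrogens by atom environment:
  3 × C: 1 H each → 3
  3 × O: no H
  2 × C: 3 H each → 6
  2 × C: 2 H each → 4
  2 × C: no H
  1 × Br: no H
  1 × N: 2 H
  1 × N: no H
  Total hydrogens = 15.
Molecular formula: C9H15BrN2O3

C9H15BrN2O3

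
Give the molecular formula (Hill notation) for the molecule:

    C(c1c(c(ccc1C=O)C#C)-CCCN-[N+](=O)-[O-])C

Heavy atoms from the SMILES: 14 C, 2 N, 3 O.
Implicit hydrogens by atom environment:
  4 × C: 2 H each → 8
  4 × C (aromatic): no H
  2 × C (aromatic): 1 H each → 2
  2 × C: 1 H each → 2
  2 × O: no H
  1 × C: 3 H
  1 × C: no H
  1 × N: 1 H
  1 × N (charge +1): no H
  1 × O (charge -1): no H
  Total hydrogens = 16.
Molecular formula: C14H16N2O3

C14H16N2O3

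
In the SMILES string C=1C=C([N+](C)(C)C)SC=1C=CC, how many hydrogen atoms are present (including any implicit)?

16

Hydrogens are implicit in SMILES; fill each atom to its normal valence:
  4 × C: 3 H each → 12
  2 × C (aromatic): 1 H each → 2
  2 × C: 1 H each → 2
  2 × C (aromatic): no H
  1 × N (charge +1): no H
  1 × S (aromatic): no H
  Total hydrogens = 16.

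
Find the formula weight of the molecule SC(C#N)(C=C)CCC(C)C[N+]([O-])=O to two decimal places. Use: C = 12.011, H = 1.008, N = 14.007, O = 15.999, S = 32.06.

Molecular formula: C9H14N2O2S.
M = 9×12.011 + 14×1.008 + 2×14.007 + 2×15.999 + 1×32.06 = 214.28 g/mol.

214.28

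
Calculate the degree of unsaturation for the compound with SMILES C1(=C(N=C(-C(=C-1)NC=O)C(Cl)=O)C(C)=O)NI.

7

Molecular formula from the SMILES: C9H7ClIN3O3.
DoU = (2C + 2 + N − H − X)/2 = (2·9 + 2 + 3 − 7 − 2)/2 = 14/2 = 7.
(Structurally: 1 ring(s) + 6 π bond(s) = 7.)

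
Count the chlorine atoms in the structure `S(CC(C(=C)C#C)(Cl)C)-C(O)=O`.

The symbol for chlorine appears 1 time in the SMILES.

1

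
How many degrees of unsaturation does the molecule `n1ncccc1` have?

4

Molecular formula from the SMILES: C4H4N2.
DoU = (2C + 2 + N − H − X)/2 = (2·4 + 2 + 2 − 4 − 0)/2 = 8/2 = 4.
(Structurally: 1 ring(s) + 3 π bond(s) = 4.)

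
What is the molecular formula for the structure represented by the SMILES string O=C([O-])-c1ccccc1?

C7H5O2-

Heavy atoms from the SMILES: 7 C, 2 O.
Implicit hydrogens by atom environment:
  5 × C (aromatic): 1 H each → 5
  1 × C (aromatic): no H
  1 × C: no H
  1 × O: no H
  1 × O (charge -1): no H
  Total hydrogens = 5.
Net charge -1.
Molecular formula: C7H5O2-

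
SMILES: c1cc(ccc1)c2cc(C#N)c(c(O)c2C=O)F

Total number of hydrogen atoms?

8

Hydrogens are implicit in SMILES; fill each atom to its normal valence:
  6 × C (aromatic): 1 H each → 6
  6 × C (aromatic): no H
  1 × C: 1 H
  1 × C: no H
  1 × F: no H
  1 × N: no H
  1 × O: 1 H
  1 × O: no H
  Total hydrogens = 8.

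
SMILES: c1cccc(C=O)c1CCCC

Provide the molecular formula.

Heavy atoms from the SMILES: 11 C, 1 O.
Implicit hydrogens by atom environment:
  4 × C (aromatic): 1 H each → 4
  3 × C: 2 H each → 6
  2 × C (aromatic): no H
  1 × C: 3 H
  1 × C: 1 H
  1 × O: no H
  Total hydrogens = 14.
Molecular formula: C11H14O

C11H14O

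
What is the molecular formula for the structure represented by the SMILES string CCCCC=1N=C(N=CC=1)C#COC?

C11H14N2O

Heavy atoms from the SMILES: 11 C, 2 N, 1 O.
Implicit hydrogens by atom environment:
  3 × C: 2 H each → 6
  2 × C: 3 H each → 6
  2 × C (aromatic): 1 H each → 2
  2 × C (aromatic): no H
  2 × C: no H
  2 × N (aromatic): no H
  1 × O: no H
  Total hydrogens = 14.
Molecular formula: C11H14N2O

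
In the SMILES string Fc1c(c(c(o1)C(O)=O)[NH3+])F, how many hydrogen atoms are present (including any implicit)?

Hydrogens are implicit in SMILES; fill each atom to its normal valence:
  4 × C (aromatic): no H
  2 × F: no H
  1 × C: no H
  1 × N (charge +1): 3 H
  1 × O: 1 H
  1 × O (aromatic): no H
  1 × O: no H
  Total hydrogens = 4.

4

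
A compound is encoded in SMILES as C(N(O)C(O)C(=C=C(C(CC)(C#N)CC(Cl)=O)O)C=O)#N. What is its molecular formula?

Heavy atoms from the SMILES: 12 C, 1 Cl, 3 N, 5 O.
Implicit hydrogens by atom environment:
  7 × C: no H
  3 × N: no H
  3 × O: 1 H each → 3
  2 × C: 2 H each → 4
  2 × C: 1 H each → 2
  2 × O: no H
  1 × C: 3 H
  1 × Cl: no H
  Total hydrogens = 12.
Molecular formula: C12H12ClN3O5

C12H12ClN3O5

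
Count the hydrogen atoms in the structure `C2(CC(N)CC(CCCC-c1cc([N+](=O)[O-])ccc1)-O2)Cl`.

Hydrogens are implicit in SMILES; fill each atom to its normal valence:
  6 × C: 2 H each → 12
  4 × C (aromatic): 1 H each → 4
  3 × C: 1 H each → 3
  2 × C (aromatic): no H
  2 × O: no H
  1 × Cl: no H
  1 × N: 2 H
  1 × N (charge +1): no H
  1 × O (charge -1): no H
  Total hydrogens = 21.

21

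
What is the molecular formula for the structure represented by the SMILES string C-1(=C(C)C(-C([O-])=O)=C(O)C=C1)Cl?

C8H6ClO3-

Heavy atoms from the SMILES: 8 C, 1 Cl, 3 O.
Implicit hydrogens by atom environment:
  4 × C (aromatic): no H
  2 × C (aromatic): 1 H each → 2
  1 × C: 3 H
  1 × C: no H
  1 × Cl: no H
  1 × O: 1 H
  1 × O: no H
  1 × O (charge -1): no H
  Total hydrogens = 6.
Net charge -1.
Molecular formula: C8H6ClO3-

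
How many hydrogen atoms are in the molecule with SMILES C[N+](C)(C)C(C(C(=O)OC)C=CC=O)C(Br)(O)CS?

Hydrogens are implicit in SMILES; fill each atom to its normal valence:
  5 × C: 1 H each → 5
  4 × C: 3 H each → 12
  3 × O: no H
  2 × C: no H
  1 × Br: no H
  1 × C: 2 H
  1 × N (charge +1): no H
  1 × O: 1 H
  1 × S: 1 H
  Total hydrogens = 21.

21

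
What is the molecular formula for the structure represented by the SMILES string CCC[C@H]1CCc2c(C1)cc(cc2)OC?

C14H20O

Heavy atoms from the SMILES: 14 C, 1 O.
Implicit hydrogens by atom environment:
  5 × C: 2 H each → 10
  3 × C (aromatic): 1 H each → 3
  3 × C (aromatic): no H
  2 × C: 3 H each → 6
  1 × C: 1 H
  1 × O: no H
  Total hydrogens = 20.
Molecular formula: C14H20O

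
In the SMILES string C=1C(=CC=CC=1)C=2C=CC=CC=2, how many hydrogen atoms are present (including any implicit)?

10

Hydrogens are implicit in SMILES; fill each atom to its normal valence:
  10 × C (aromatic): 1 H each → 10
  2 × C (aromatic): no H
  Total hydrogens = 10.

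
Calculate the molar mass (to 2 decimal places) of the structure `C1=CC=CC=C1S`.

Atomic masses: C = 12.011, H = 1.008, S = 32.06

110.17

Molecular formula: C6H6S.
M = 6×12.011 + 6×1.008 + 1×32.06 = 110.17 g/mol.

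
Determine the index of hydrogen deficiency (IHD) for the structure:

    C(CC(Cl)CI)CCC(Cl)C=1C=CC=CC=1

4

Molecular formula from the SMILES: C13H17Cl2I.
DoU = (2C + 2 + N − H − X)/2 = (2·13 + 2 + 0 − 17 − 3)/2 = 8/2 = 4.
(Structurally: 1 ring(s) + 3 π bond(s) = 4.)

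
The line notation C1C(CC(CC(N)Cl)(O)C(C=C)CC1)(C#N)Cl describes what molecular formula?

C12H18Cl2N2O

Heavy atoms from the SMILES: 12 C, 2 Cl, 2 N, 1 O.
Implicit hydrogens by atom environment:
  6 × C: 2 H each → 12
  3 × C: 1 H each → 3
  3 × C: no H
  2 × Cl: no H
  1 × N: 2 H
  1 × N: no H
  1 × O: 1 H
  Total hydrogens = 18.
Molecular formula: C12H18Cl2N2O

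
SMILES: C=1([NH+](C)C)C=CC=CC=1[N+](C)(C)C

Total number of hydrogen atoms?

Hydrogens are implicit in SMILES; fill each atom to its normal valence:
  5 × C: 3 H each → 15
  4 × C (aromatic): 1 H each → 4
  2 × C (aromatic): no H
  1 × N (charge +1): 1 H
  1 × N (charge +1): no H
  Total hydrogens = 20.

20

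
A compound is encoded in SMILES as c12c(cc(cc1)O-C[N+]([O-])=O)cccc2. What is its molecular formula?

C11H9NO3

Heavy atoms from the SMILES: 11 C, 1 N, 3 O.
Implicit hydrogens by atom environment:
  7 × C (aromatic): 1 H each → 7
  3 × C (aromatic): no H
  2 × O: no H
  1 × C: 2 H
  1 × N (charge +1): no H
  1 × O (charge -1): no H
  Total hydrogens = 9.
Molecular formula: C11H9NO3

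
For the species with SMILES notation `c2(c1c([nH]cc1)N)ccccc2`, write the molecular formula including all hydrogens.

Heavy atoms from the SMILES: 10 C, 2 N.
Implicit hydrogens by atom environment:
  7 × C (aromatic): 1 H each → 7
  3 × C (aromatic): no H
  1 × N: 2 H
  1 × N (aromatic): 1 H
  Total hydrogens = 10.
Molecular formula: C10H10N2

C10H10N2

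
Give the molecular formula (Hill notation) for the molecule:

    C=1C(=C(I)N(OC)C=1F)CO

Heavy atoms from the SMILES: 6 C, 1 F, 1 I, 1 N, 2 O.
Implicit hydrogens by atom environment:
  3 × C (aromatic): no H
  1 × C: 3 H
  1 × C: 2 H
  1 × C (aromatic): 1 H
  1 × F: no H
  1 × I: no H
  1 × N (aromatic): no H
  1 × O: 1 H
  1 × O: no H
  Total hydrogens = 7.
Molecular formula: C6H7FINO2

C6H7FINO2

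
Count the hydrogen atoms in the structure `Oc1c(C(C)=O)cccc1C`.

10

Hydrogens are implicit in SMILES; fill each atom to its normal valence:
  3 × C (aromatic): 1 H each → 3
  3 × C (aromatic): no H
  2 × C: 3 H each → 6
  1 × C: no H
  1 × O: 1 H
  1 × O: no H
  Total hydrogens = 10.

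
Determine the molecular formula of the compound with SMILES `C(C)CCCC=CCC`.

C9H18

Heavy atoms from the SMILES: 9 C.
Implicit hydrogens by atom environment:
  5 × C: 2 H each → 10
  2 × C: 3 H each → 6
  2 × C: 1 H each → 2
  Total hydrogens = 18.
Molecular formula: C9H18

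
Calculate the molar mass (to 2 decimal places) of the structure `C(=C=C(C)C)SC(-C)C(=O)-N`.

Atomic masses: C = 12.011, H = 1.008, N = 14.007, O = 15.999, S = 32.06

Molecular formula: C8H13NOS.
M = 8×12.011 + 13×1.008 + 1×14.007 + 1×15.999 + 1×32.06 = 171.26 g/mol.

171.26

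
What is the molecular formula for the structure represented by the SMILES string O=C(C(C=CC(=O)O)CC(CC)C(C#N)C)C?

Heavy atoms from the SMILES: 13 C, 1 N, 3 O.
Implicit hydrogens by atom environment:
  5 × C: 1 H each → 5
  3 × C: 3 H each → 9
  3 × C: no H
  2 × C: 2 H each → 4
  2 × O: no H
  1 × N: no H
  1 × O: 1 H
  Total hydrogens = 19.
Molecular formula: C13H19NO3

C13H19NO3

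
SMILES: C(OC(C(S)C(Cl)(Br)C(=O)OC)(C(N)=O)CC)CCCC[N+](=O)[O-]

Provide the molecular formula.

C13H22BrClN2O6S

Heavy atoms from the SMILES: 1 Br, 13 C, 1 Cl, 2 N, 6 O, 1 S.
Implicit hydrogens by atom environment:
  6 × C: 2 H each → 12
  5 × O: no H
  4 × C: no H
  2 × C: 3 H each → 6
  1 × Br: no H
  1 × C: 1 H
  1 × Cl: no H
  1 × N: 2 H
  1 × N (charge +1): no H
  1 × O (charge -1): no H
  1 × S: 1 H
  Total hydrogens = 22.
Molecular formula: C13H22BrClN2O6S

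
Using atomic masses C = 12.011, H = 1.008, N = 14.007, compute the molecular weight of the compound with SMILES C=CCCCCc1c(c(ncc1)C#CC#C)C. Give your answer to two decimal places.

223.32

Molecular formula: C16H17N.
M = 16×12.011 + 17×1.008 + 1×14.007 = 223.32 g/mol.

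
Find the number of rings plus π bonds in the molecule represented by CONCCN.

0

Molecular formula from the SMILES: C3H10N2O.
DoU = (2C + 2 + N − H − X)/2 = (2·3 + 2 + 2 − 10 − 0)/2 = 0/2 = 0.
(Structurally: 0 ring(s) + 0 π bond(s) = 0.)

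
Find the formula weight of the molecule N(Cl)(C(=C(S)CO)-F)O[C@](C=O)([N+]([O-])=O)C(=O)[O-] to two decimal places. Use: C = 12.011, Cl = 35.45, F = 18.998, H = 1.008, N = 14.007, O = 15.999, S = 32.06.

Molecular formula: C6H5ClFN2O7S-.
M = 6×12.011 + 1×35.45 + 1×18.998 + 5×1.008 + 2×14.007 + 7×15.999 + 1×32.06 = 303.62 g/mol.

303.62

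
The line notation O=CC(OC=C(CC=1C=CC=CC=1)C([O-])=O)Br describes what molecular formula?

Heavy atoms from the SMILES: 1 Br, 12 C, 4 O.
Implicit hydrogens by atom environment:
  5 × C (aromatic): 1 H each → 5
  3 × C: 1 H each → 3
  3 × O: no H
  2 × C: no H
  1 × Br: no H
  1 × C: 2 H
  1 × C (aromatic): no H
  1 × O (charge -1): no H
  Total hydrogens = 10.
Net charge -1.
Molecular formula: C12H10BrO4-

C12H10BrO4-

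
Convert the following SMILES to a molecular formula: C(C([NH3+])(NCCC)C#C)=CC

Heavy atoms from the SMILES: 9 C, 2 N.
Implicit hydrogens by atom environment:
  3 × C: 1 H each → 3
  2 × C: 3 H each → 6
  2 × C: 2 H each → 4
  2 × C: no H
  1 × N (charge +1): 3 H
  1 × N: 1 H
  Total hydrogens = 17.
Net charge +1.
Molecular formula: C9H17N2+

C9H17N2+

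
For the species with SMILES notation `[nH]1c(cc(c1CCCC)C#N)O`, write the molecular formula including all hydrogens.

C9H12N2O

Heavy atoms from the SMILES: 9 C, 2 N, 1 O.
Implicit hydrogens by atom environment:
  3 × C: 2 H each → 6
  3 × C (aromatic): no H
  1 × C: 3 H
  1 × C (aromatic): 1 H
  1 × C: no H
  1 × N (aromatic): 1 H
  1 × N: no H
  1 × O: 1 H
  Total hydrogens = 12.
Molecular formula: C9H12N2O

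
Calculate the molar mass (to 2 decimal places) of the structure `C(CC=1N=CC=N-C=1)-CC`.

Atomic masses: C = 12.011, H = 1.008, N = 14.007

136.20

Molecular formula: C8H12N2.
M = 8×12.011 + 12×1.008 + 2×14.007 = 136.20 g/mol.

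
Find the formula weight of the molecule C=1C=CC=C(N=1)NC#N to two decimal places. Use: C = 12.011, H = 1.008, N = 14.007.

Molecular formula: C6H5N3.
M = 6×12.011 + 5×1.008 + 3×14.007 = 119.13 g/mol.

119.13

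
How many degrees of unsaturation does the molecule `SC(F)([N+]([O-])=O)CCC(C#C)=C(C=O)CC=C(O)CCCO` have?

Molecular formula from the SMILES: C14H18FNO5S.
DoU = (2C + 2 + N − H − X)/2 = (2·14 + 2 + 1 − 18 − 1)/2 = 12/2 = 6.
(Structurally: 0 ring(s) + 6 π bond(s) = 6.)

6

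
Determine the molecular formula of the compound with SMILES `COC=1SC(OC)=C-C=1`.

Heavy atoms from the SMILES: 6 C, 2 O, 1 S.
Implicit hydrogens by atom environment:
  2 × C: 3 H each → 6
  2 × C (aromatic): 1 H each → 2
  2 × C (aromatic): no H
  2 × O: no H
  1 × S (aromatic): no H
  Total hydrogens = 8.
Molecular formula: C6H8O2S

C6H8O2S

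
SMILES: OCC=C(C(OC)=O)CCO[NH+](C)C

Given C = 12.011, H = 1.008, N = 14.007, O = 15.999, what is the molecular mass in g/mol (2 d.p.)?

Molecular formula: C9H18NO4+.
M = 9×12.011 + 18×1.008 + 1×14.007 + 4×15.999 = 204.25 g/mol.

204.25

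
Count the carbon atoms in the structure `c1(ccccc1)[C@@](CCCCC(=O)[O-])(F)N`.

The symbol for carbon appears 12 times in the SMILES. Lowercase c denotes aromatic carbon and counts toward C.

12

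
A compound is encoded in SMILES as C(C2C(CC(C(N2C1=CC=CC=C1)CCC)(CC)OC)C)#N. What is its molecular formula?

Heavy atoms from the SMILES: 19 C, 2 N, 1 O.
Implicit hydrogens by atom environment:
  5 × C (aromatic): 1 H each → 5
  4 × C: 3 H each → 12
  4 × C: 2 H each → 8
  3 × C: 1 H each → 3
  2 × C: no H
  2 × N: no H
  1 × C (aromatic): no H
  1 × O: no H
  Total hydrogens = 28.
Molecular formula: C19H28N2O

C19H28N2O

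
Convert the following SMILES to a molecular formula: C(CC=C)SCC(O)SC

Heavy atoms from the SMILES: 7 C, 1 O, 2 S.
Implicit hydrogens by atom environment:
  4 × C: 2 H each → 8
  2 × C: 1 H each → 2
  2 × S: no H
  1 × C: 3 H
  1 × O: 1 H
  Total hydrogens = 14.
Molecular formula: C7H14OS2

C7H14OS2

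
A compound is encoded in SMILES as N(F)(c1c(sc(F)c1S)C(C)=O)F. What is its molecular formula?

Heavy atoms from the SMILES: 6 C, 3 F, 1 N, 1 O, 2 S.
Implicit hydrogens by atom environment:
  4 × C (aromatic): no H
  3 × F: no H
  1 × C: 3 H
  1 × C: no H
  1 × N: no H
  1 × O: no H
  1 × S: 1 H
  1 × S (aromatic): no H
  Total hydrogens = 4.
Molecular formula: C6H4F3NOS2

C6H4F3NOS2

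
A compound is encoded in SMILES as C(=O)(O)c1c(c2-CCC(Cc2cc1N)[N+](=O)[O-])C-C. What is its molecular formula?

C13H16N2O4

Heavy atoms from the SMILES: 13 C, 2 N, 4 O.
Implicit hydrogens by atom environment:
  5 × C (aromatic): no H
  4 × C: 2 H each → 8
  2 × O: no H
  1 × C: 3 H
  1 × C (aromatic): 1 H
  1 × C: 1 H
  1 × C: no H
  1 × N: 2 H
  1 × N (charge +1): no H
  1 × O: 1 H
  1 × O (charge -1): no H
  Total hydrogens = 16.
Molecular formula: C13H16N2O4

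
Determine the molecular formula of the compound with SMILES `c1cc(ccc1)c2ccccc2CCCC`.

C16H18

Heavy atoms from the SMILES: 16 C.
Implicit hydrogens by atom environment:
  9 × C (aromatic): 1 H each → 9
  3 × C: 2 H each → 6
  3 × C (aromatic): no H
  1 × C: 3 H
  Total hydrogens = 18.
Molecular formula: C16H18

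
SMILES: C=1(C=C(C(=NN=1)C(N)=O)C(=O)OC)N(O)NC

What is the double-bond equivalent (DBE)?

Molecular formula from the SMILES: C8H11N5O4.
DoU = (2C + 2 + N − H − X)/2 = (2·8 + 2 + 5 − 11 − 0)/2 = 12/2 = 6.
(Structurally: 1 ring(s) + 5 π bond(s) = 6.)

6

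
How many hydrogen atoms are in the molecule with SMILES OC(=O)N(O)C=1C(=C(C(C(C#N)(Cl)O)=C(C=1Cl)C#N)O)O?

5

Hydrogens are implicit in SMILES; fill each atom to its normal valence:
  6 × C (aromatic): no H
  5 × O: 1 H each → 5
  4 × C: no H
  3 × N: no H
  2 × Cl: no H
  1 × O: no H
  Total hydrogens = 5.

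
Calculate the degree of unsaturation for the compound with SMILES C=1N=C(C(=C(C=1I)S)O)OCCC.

4

Molecular formula from the SMILES: C8H10INO2S.
DoU = (2C + 2 + N − H − X)/2 = (2·8 + 2 + 1 − 10 − 1)/2 = 8/2 = 4.
(Structurally: 1 ring(s) + 3 π bond(s) = 4.)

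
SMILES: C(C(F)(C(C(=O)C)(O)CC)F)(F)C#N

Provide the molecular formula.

C8H10F3NO2

Heavy atoms from the SMILES: 8 C, 3 F, 1 N, 2 O.
Implicit hydrogens by atom environment:
  4 × C: no H
  3 × F: no H
  2 × C: 3 H each → 6
  1 × C: 2 H
  1 × C: 1 H
  1 × N: no H
  1 × O: 1 H
  1 × O: no H
  Total hydrogens = 10.
Molecular formula: C8H10F3NO2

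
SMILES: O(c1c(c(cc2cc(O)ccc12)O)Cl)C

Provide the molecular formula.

C11H9ClO3

Heavy atoms from the SMILES: 11 C, 1 Cl, 3 O.
Implicit hydrogens by atom environment:
  6 × C (aromatic): no H
  4 × C (aromatic): 1 H each → 4
  2 × O: 1 H each → 2
  1 × C: 3 H
  1 × Cl: no H
  1 × O: no H
  Total hydrogens = 9.
Molecular formula: C11H9ClO3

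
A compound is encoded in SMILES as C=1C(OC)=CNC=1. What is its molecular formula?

Heavy atoms from the SMILES: 5 C, 1 N, 1 O.
Implicit hydrogens by atom environment:
  3 × C (aromatic): 1 H each → 3
  1 × C: 3 H
  1 × C (aromatic): no H
  1 × N (aromatic): 1 H
  1 × O: no H
  Total hydrogens = 7.
Molecular formula: C5H7NO

C5H7NO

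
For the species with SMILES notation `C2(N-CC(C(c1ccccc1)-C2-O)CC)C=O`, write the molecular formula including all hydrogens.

C14H19NO2

Heavy atoms from the SMILES: 14 C, 1 N, 2 O.
Implicit hydrogens by atom environment:
  5 × C: 1 H each → 5
  5 × C (aromatic): 1 H each → 5
  2 × C: 2 H each → 4
  1 × C: 3 H
  1 × C (aromatic): no H
  1 × N: 1 H
  1 × O: 1 H
  1 × O: no H
  Total hydrogens = 19.
Molecular formula: C14H19NO2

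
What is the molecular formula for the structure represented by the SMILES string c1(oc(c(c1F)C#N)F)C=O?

C6HF2NO2

Heavy atoms from the SMILES: 6 C, 2 F, 1 N, 2 O.
Implicit hydrogens by atom environment:
  4 × C (aromatic): no H
  2 × F: no H
  1 × C: 1 H
  1 × C: no H
  1 × N: no H
  1 × O (aromatic): no H
  1 × O: no H
  Total hydrogens = 1.
Molecular formula: C6HF2NO2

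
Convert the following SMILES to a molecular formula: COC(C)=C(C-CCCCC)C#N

C11H19NO

Heavy atoms from the SMILES: 11 C, 1 N, 1 O.
Implicit hydrogens by atom environment:
  5 × C: 2 H each → 10
  3 × C: 3 H each → 9
  3 × C: no H
  1 × N: no H
  1 × O: no H
  Total hydrogens = 19.
Molecular formula: C11H19NO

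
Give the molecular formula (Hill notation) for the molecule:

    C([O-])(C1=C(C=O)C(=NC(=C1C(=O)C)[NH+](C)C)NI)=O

Heavy atoms from the SMILES: 11 C, 1 I, 3 N, 4 O.
Implicit hydrogens by atom environment:
  5 × C (aromatic): no H
  3 × C: 3 H each → 9
  3 × O: no H
  2 × C: no H
  1 × C: 1 H
  1 × I: no H
  1 × N (charge +1): 1 H
  1 × N: 1 H
  1 × N (aromatic): no H
  1 × O (charge -1): no H
  Total hydrogens = 12.
Molecular formula: C11H12IN3O4

C11H12IN3O4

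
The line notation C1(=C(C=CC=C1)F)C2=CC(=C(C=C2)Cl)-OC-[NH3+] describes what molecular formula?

Heavy atoms from the SMILES: 13 C, 1 Cl, 1 F, 1 N, 1 O.
Implicit hydrogens by atom environment:
  7 × C (aromatic): 1 H each → 7
  5 × C (aromatic): no H
  1 × C: 2 H
  1 × Cl: no H
  1 × F: no H
  1 × N (charge +1): 3 H
  1 × O: no H
  Total hydrogens = 12.
Net charge +1.
Molecular formula: C13H12ClFNO+

C13H12ClFNO+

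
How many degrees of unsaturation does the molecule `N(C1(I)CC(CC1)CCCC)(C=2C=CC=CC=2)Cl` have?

Molecular formula from the SMILES: C15H21ClIN.
DoU = (2C + 2 + N − H − X)/2 = (2·15 + 2 + 1 − 21 − 2)/2 = 10/2 = 5.
(Structurally: 2 ring(s) + 3 π bond(s) = 5.)

5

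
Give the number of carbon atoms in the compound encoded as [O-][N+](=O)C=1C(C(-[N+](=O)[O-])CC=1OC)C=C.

8

The symbol for carbon appears 8 times in the SMILES.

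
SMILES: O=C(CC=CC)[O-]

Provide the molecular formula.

C5H7O2-

Heavy atoms from the SMILES: 5 C, 2 O.
Implicit hydrogens by atom environment:
  2 × C: 1 H each → 2
  1 × C: 3 H
  1 × C: 2 H
  1 × C: no H
  1 × O: no H
  1 × O (charge -1): no H
  Total hydrogens = 7.
Net charge -1.
Molecular formula: C5H7O2-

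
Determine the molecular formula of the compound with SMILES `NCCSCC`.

Heavy atoms from the SMILES: 4 C, 1 N, 1 S.
Implicit hydrogens by atom environment:
  3 × C: 2 H each → 6
  1 × C: 3 H
  1 × N: 2 H
  1 × S: no H
  Total hydrogens = 11.
Molecular formula: C4H11NS

C4H11NS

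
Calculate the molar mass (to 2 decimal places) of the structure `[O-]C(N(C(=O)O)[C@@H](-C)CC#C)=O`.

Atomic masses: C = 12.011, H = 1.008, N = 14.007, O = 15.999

170.14

Molecular formula: C7H8NO4-.
M = 7×12.011 + 8×1.008 + 1×14.007 + 4×15.999 = 170.14 g/mol.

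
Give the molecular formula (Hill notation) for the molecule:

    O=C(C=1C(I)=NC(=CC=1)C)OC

Heavy atoms from the SMILES: 8 C, 1 I, 1 N, 2 O.
Implicit hydrogens by atom environment:
  3 × C (aromatic): no H
  2 × C: 3 H each → 6
  2 × C (aromatic): 1 H each → 2
  2 × O: no H
  1 × C: no H
  1 × I: no H
  1 × N (aromatic): no H
  Total hydrogens = 8.
Molecular formula: C8H8INO2

C8H8INO2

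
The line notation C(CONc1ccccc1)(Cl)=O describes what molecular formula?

C8H8ClNO2

Heavy atoms from the SMILES: 8 C, 1 Cl, 1 N, 2 O.
Implicit hydrogens by atom environment:
  5 × C (aromatic): 1 H each → 5
  2 × O: no H
  1 × C: 2 H
  1 × C (aromatic): no H
  1 × C: no H
  1 × Cl: no H
  1 × N: 1 H
  Total hydrogens = 8.
Molecular formula: C8H8ClNO2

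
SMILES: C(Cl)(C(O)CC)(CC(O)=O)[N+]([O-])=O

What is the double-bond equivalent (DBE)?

2

Molecular formula from the SMILES: C6H10ClNO5.
DoU = (2C + 2 + N − H − X)/2 = (2·6 + 2 + 1 − 10 − 1)/2 = 4/2 = 2.
(Structurally: 0 ring(s) + 2 π bond(s) = 2.)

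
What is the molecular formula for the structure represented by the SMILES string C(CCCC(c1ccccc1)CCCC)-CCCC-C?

C20H34

Heavy atoms from the SMILES: 20 C.
Implicit hydrogens by atom environment:
  11 × C: 2 H each → 22
  5 × C (aromatic): 1 H each → 5
  2 × C: 3 H each → 6
  1 × C: 1 H
  1 × C (aromatic): no H
  Total hydrogens = 34.
Molecular formula: C20H34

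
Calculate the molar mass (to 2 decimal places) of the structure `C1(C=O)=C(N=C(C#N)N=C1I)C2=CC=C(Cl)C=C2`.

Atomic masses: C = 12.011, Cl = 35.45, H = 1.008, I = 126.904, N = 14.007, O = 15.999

369.55

Molecular formula: C12H5ClIN3O.
M = 12×12.011 + 1×35.45 + 5×1.008 + 1×126.904 + 3×14.007 + 1×15.999 = 369.55 g/mol.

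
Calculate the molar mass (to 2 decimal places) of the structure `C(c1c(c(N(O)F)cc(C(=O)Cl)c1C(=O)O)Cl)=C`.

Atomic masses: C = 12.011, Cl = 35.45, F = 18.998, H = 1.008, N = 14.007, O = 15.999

Molecular formula: C10H6Cl2FNO4.
M = 10×12.011 + 2×35.45 + 1×18.998 + 6×1.008 + 1×14.007 + 4×15.999 = 294.06 g/mol.

294.06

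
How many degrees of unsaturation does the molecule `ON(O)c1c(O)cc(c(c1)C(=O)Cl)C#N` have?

Molecular formula from the SMILES: C8H5ClN2O4.
DoU = (2C + 2 + N − H − X)/2 = (2·8 + 2 + 2 − 5 − 1)/2 = 14/2 = 7.
(Structurally: 1 ring(s) + 6 π bond(s) = 7.)

7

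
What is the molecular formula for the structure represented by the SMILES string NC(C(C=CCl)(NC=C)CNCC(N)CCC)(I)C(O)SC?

Heavy atoms from the SMILES: 14 C, 1 Cl, 1 I, 4 N, 1 O, 1 S.
Implicit hydrogens by atom environment:
  5 × C: 2 H each → 10
  5 × C: 1 H each → 5
  2 × C: 3 H each → 6
  2 × C: no H
  2 × N: 2 H each → 4
  2 × N: 1 H each → 2
  1 × Cl: no H
  1 × I: no H
  1 × O: 1 H
  1 × S: no H
  Total hydrogens = 28.
Molecular formula: C14H28ClIN4OS

C14H28ClIN4OS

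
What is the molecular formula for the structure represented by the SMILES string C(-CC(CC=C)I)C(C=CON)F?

Heavy atoms from the SMILES: 9 C, 1 F, 1 I, 1 N, 1 O.
Implicit hydrogens by atom environment:
  5 × C: 1 H each → 5
  4 × C: 2 H each → 8
  1 × F: no H
  1 × I: no H
  1 × N: 2 H
  1 × O: no H
  Total hydrogens = 15.
Molecular formula: C9H15FINO

C9H15FINO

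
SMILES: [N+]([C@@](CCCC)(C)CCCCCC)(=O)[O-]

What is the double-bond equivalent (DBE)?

Molecular formula from the SMILES: C12H25NO2.
DoU = (2C + 2 + N − H − X)/2 = (2·12 + 2 + 1 − 25 − 0)/2 = 2/2 = 1.
(Structurally: 0 ring(s) + 1 π bond(s) = 1.)

1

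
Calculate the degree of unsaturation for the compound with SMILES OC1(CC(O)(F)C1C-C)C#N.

3

Molecular formula from the SMILES: C7H10FNO2.
DoU = (2C + 2 + N − H − X)/2 = (2·7 + 2 + 1 − 10 − 1)/2 = 6/2 = 3.
(Structurally: 1 ring(s) + 2 π bond(s) = 3.)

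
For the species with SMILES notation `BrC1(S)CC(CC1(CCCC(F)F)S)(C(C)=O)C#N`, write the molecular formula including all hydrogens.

Heavy atoms from the SMILES: 1 Br, 12 C, 2 F, 1 N, 1 O, 2 S.
Implicit hydrogens by atom environment:
  5 × C: 2 H each → 10
  5 × C: no H
  2 × F: no H
  2 × S: 1 H each → 2
  1 × Br: no H
  1 × C: 3 H
  1 × C: 1 H
  1 × N: no H
  1 × O: no H
  Total hydrogens = 16.
Molecular formula: C12H16BrF2NOS2

C12H16BrF2NOS2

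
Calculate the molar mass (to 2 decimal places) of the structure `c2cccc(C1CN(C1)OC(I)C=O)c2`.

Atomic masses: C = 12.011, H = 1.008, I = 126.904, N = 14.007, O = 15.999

Molecular formula: C11H12INO2.
M = 11×12.011 + 12×1.008 + 1×126.904 + 1×14.007 + 2×15.999 = 317.13 g/mol.

317.13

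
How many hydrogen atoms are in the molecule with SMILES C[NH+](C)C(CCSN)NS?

Hydrogens are implicit in SMILES; fill each atom to its normal valence:
  2 × C: 3 H each → 6
  2 × C: 2 H each → 4
  1 × C: 1 H
  1 × N: 2 H
  1 × N: 1 H
  1 × N (charge +1): 1 H
  1 × S: 1 H
  1 × S: no H
  Total hydrogens = 16.

16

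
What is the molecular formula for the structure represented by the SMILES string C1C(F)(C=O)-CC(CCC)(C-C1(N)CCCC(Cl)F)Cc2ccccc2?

C21H30ClF2NO

Heavy atoms from the SMILES: 21 C, 1 Cl, 2 F, 1 N, 1 O.
Implicit hydrogens by atom environment:
  9 × C: 2 H each → 18
  5 × C (aromatic): 1 H each → 5
  3 × C: no H
  2 × C: 1 H each → 2
  2 × F: no H
  1 × C: 3 H
  1 × C (aromatic): no H
  1 × Cl: no H
  1 × N: 2 H
  1 × O: no H
  Total hydrogens = 30.
Molecular formula: C21H30ClF2NO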